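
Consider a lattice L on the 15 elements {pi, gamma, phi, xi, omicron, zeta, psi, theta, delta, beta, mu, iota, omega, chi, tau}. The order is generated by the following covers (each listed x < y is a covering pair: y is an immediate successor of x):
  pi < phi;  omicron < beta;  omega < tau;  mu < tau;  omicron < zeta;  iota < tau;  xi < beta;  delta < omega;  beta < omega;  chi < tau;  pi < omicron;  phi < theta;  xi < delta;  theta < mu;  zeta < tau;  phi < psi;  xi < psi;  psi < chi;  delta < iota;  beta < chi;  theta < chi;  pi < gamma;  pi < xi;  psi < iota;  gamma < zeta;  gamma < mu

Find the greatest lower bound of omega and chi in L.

beta

Common lower bounds of {omega, chi}: beta, omicron, pi, xi.
The greatest among these is beta.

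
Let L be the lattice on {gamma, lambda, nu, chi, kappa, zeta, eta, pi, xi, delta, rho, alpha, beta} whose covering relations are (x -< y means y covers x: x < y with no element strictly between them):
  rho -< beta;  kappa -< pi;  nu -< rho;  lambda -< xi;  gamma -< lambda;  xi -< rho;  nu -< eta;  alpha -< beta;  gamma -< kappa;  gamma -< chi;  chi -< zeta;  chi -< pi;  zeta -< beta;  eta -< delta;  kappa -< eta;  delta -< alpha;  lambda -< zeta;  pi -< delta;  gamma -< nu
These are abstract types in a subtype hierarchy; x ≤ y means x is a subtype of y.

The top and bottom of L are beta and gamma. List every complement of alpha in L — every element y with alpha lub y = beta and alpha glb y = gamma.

Need y with alpha ∨ y = beta and alpha ∧ y = gamma.
Checking each element gives: lambda, xi.

lambda, xi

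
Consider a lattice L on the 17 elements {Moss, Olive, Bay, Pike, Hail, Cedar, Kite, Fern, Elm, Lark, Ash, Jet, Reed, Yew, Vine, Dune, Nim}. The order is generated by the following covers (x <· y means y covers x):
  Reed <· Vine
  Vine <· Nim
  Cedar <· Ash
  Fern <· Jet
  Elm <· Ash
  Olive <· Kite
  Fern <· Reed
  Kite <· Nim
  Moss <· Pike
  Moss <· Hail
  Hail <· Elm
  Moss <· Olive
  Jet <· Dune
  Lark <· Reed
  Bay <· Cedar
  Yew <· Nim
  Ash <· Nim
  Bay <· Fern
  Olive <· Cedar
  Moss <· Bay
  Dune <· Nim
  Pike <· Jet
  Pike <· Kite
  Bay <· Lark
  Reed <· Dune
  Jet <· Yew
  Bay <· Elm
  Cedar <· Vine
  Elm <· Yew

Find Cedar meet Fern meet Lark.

Bay

Common lower bounds of {Cedar, Fern, Lark}: Bay, Moss.
The greatest among these is Bay.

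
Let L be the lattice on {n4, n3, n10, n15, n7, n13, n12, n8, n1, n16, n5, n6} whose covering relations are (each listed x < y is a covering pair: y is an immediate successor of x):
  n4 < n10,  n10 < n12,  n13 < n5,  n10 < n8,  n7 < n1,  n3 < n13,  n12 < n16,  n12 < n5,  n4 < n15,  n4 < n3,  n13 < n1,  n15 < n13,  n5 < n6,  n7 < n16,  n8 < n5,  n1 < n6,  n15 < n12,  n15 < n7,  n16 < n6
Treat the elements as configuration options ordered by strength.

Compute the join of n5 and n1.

n6

Common upper bounds of {n5, n1}: n6.
The least among these is n6.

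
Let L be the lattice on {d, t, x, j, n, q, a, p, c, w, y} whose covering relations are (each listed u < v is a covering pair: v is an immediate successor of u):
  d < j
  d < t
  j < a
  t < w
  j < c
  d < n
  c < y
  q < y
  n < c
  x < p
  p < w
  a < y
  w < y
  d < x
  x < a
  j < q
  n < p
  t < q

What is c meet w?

n

Common lower bounds of {c, w}: d, n.
The greatest among these is n.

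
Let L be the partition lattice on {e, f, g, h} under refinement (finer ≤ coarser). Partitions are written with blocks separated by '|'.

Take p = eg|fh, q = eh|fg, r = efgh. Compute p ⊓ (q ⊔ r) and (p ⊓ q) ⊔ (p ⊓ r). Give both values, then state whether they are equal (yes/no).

q ⊔ r = efgh, so p ⊓ (q ⊔ r) = eg|fh ⊓ efgh = eg|fh.
p ⊓ q = e|f|g|h and p ⊓ r = eg|fh, so (p ⊓ q) ⊔ (p ⊓ r) = e|f|g|h ⊔ eg|fh = eg|fh.
Equal: yes.

eg|fh; eg|fh; yes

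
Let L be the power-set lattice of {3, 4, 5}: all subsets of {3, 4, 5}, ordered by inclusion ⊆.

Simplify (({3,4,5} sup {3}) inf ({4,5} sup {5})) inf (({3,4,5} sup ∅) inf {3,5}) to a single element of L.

{5}

{3,4,5} ∨ {3} = {3,4,5}
{4,5} ∨ {5} = {4,5}
{3,4,5} ∧ {4,5} = {4,5}
{3,4,5} ∨ ∅ = {3,4,5}
{3,4,5} ∧ {3,5} = {3,5}
{4,5} ∧ {3,5} = {5}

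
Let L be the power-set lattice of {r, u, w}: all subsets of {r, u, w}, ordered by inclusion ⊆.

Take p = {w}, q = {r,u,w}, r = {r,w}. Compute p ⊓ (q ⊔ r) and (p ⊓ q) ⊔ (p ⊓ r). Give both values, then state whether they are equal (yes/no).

{w}; {w}; yes

q ⊔ r = {r,u,w}, so p ⊓ (q ⊔ r) = {w} ⊓ {r,u,w} = {w}.
p ⊓ q = {w} and p ⊓ r = {w}, so (p ⊓ q) ⊔ (p ⊓ r) = {w} ⊔ {w} = {w}.
Equal: yes.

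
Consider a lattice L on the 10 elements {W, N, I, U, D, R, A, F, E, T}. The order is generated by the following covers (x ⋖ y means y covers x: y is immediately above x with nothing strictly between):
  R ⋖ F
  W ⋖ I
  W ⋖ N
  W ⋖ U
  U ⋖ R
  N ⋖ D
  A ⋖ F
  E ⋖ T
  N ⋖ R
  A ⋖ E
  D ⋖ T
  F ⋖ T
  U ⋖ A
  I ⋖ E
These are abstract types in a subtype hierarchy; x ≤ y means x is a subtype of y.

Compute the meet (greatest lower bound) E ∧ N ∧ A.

W

Common lower bounds of {E, N, A}: W.
The greatest among these is W.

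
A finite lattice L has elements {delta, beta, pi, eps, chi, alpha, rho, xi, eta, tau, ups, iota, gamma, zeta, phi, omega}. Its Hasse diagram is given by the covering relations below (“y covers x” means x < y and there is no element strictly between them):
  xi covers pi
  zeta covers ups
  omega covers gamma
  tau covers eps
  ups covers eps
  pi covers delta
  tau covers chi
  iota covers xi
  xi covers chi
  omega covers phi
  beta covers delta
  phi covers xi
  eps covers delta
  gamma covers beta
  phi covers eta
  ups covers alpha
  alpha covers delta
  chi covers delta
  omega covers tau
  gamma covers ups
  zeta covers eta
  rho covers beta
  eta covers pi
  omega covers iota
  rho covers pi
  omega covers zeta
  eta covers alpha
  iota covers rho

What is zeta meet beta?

delta

Common lower bounds of {zeta, beta}: delta.
The greatest among these is delta.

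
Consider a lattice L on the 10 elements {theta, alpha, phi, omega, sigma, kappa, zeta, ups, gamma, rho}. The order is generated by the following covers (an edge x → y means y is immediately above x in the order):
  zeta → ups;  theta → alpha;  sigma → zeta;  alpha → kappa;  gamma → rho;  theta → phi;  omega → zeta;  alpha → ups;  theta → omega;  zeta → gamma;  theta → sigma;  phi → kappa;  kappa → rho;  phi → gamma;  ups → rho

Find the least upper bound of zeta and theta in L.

zeta

Common upper bounds of {zeta, theta}: gamma, rho, ups, zeta.
The least among these is zeta.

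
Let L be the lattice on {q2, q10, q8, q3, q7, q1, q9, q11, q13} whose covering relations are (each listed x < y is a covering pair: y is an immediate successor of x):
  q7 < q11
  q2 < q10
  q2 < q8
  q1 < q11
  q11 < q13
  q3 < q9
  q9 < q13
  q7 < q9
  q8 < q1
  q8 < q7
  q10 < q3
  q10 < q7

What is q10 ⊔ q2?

q10

Common upper bounds of {q10, q2}: q10, q11, q13, q3, q7, q9.
The least among these is q10.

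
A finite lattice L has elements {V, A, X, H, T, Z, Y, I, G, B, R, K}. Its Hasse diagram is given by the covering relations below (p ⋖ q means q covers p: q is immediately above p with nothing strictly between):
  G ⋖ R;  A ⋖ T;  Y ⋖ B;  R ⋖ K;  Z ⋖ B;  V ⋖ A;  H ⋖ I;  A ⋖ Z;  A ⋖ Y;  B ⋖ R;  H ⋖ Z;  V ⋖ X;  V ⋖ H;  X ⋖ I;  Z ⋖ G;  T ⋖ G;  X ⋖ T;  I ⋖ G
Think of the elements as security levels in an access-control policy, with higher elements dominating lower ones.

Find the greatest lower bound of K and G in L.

Common lower bounds of {K, G}: A, G, H, I, T, V, X, Z.
The greatest among these is G.

G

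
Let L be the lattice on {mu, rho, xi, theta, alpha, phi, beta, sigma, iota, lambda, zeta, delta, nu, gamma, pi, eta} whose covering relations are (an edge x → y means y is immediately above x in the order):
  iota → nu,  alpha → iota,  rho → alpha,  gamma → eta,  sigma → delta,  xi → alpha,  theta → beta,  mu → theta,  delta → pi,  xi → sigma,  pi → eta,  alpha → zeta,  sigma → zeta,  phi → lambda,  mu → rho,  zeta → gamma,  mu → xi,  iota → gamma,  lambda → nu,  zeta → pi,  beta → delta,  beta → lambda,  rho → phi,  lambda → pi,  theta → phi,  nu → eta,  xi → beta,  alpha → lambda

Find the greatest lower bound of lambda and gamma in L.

alpha

Common lower bounds of {lambda, gamma}: alpha, mu, rho, xi.
The greatest among these is alpha.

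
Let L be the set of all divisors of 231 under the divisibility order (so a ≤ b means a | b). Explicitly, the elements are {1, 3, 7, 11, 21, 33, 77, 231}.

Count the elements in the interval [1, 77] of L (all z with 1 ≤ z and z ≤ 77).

The interval [1, 77] = {1, 11, 7, 77}, which has 4 elements.

4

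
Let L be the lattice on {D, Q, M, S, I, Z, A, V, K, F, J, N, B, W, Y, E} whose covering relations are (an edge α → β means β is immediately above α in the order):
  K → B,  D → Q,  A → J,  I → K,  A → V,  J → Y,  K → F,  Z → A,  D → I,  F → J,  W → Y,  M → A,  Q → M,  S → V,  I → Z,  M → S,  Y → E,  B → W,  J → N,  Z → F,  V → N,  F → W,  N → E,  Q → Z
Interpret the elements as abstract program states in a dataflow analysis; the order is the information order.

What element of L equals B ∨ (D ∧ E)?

D ∧ E = D
B ∨ D = B

B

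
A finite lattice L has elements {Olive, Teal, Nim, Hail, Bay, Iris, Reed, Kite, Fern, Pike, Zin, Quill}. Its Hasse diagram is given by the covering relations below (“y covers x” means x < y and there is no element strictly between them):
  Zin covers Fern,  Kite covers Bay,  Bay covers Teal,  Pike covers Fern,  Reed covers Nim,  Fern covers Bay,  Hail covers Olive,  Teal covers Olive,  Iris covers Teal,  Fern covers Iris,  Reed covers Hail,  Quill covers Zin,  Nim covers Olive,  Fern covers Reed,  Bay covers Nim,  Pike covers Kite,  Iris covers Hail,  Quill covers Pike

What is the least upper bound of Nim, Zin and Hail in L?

Zin

Common upper bounds of {Nim, Zin, Hail}: Quill, Zin.
The least among these is Zin.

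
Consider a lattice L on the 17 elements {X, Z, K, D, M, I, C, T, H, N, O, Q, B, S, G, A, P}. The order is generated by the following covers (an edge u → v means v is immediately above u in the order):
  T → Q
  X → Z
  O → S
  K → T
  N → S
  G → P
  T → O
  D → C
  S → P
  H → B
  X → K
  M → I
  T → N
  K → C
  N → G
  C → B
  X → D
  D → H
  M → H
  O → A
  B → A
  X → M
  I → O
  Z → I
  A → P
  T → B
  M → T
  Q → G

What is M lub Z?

I

Common upper bounds of {M, Z}: A, I, O, P, S.
The least among these is I.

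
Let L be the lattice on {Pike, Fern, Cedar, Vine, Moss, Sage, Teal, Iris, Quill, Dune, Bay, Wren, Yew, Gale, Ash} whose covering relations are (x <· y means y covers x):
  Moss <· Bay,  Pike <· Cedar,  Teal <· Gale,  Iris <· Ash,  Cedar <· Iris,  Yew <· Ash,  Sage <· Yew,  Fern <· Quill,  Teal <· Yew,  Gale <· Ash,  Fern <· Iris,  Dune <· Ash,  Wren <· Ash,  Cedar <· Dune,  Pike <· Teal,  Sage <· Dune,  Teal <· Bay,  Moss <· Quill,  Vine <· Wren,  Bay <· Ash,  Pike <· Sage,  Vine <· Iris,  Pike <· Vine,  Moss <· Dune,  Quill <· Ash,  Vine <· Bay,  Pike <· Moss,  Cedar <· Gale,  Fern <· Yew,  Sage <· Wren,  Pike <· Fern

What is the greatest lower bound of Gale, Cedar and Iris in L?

Cedar

Common lower bounds of {Gale, Cedar, Iris}: Cedar, Pike.
The greatest among these is Cedar.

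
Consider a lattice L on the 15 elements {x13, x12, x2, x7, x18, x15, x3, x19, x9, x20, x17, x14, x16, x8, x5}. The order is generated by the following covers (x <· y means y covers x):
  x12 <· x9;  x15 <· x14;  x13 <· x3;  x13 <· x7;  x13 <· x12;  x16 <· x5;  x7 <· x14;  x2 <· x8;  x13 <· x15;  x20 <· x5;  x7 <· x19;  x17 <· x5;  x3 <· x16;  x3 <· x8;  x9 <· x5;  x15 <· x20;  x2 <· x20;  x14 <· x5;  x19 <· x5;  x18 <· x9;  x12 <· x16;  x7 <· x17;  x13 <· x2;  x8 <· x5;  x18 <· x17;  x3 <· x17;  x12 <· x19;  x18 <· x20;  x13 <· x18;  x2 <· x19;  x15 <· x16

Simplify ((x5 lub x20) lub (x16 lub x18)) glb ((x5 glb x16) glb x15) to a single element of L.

x15

x5 ∨ x20 = x5
x16 ∨ x18 = x5
x5 ∨ x5 = x5
x5 ∧ x16 = x16
x16 ∧ x15 = x15
x5 ∧ x15 = x15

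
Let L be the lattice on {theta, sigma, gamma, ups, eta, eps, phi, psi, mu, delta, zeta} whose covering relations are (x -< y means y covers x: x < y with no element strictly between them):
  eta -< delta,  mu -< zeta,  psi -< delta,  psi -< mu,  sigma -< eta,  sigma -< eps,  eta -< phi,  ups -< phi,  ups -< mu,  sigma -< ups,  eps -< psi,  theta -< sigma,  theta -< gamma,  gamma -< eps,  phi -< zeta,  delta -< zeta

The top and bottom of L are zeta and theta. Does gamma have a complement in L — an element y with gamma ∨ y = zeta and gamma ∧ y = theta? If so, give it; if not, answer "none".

phi

Need y with gamma ∨ y = zeta and gamma ∧ y = theta.
Checking each element gives: phi.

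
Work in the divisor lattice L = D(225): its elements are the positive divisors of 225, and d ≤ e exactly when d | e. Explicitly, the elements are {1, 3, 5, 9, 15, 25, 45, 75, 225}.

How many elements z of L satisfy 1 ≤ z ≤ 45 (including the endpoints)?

6

The interval [1, 45] = {1, 15, 3, 45, 5, 9}, which has 6 elements.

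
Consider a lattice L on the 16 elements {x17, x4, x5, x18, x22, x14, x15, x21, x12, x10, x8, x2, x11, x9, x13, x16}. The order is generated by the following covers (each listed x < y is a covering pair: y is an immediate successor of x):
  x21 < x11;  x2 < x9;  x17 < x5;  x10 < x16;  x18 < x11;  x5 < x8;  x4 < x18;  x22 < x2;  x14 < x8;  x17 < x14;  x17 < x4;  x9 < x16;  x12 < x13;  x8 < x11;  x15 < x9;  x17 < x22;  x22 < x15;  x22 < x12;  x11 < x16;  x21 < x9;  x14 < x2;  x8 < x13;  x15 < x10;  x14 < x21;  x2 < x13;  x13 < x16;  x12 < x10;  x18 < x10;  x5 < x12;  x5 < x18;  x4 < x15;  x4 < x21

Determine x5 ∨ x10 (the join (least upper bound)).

x10

Common upper bounds of {x5, x10}: x10, x16.
The least among these is x10.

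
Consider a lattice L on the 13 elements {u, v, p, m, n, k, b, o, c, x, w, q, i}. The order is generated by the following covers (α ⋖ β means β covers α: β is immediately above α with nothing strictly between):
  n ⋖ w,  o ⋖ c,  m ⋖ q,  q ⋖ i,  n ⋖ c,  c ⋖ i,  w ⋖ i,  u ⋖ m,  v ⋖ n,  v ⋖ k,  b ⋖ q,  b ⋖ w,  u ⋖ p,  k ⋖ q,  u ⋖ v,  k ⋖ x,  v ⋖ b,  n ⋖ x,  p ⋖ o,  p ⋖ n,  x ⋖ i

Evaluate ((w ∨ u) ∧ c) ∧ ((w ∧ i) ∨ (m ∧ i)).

w ∨ u = w
w ∧ c = n
w ∧ i = w
m ∧ i = m
w ∨ m = i
n ∧ i = n

n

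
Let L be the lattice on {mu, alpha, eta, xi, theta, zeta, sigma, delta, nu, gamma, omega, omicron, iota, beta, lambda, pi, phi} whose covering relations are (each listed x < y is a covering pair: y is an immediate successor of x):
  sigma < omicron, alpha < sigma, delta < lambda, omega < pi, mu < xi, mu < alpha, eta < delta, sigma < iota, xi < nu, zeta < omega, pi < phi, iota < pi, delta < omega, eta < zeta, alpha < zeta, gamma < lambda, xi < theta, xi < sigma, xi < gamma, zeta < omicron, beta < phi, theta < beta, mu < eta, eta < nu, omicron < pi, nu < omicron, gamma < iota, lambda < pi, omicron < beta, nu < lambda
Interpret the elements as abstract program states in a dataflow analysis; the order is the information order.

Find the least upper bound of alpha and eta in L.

Common upper bounds of {alpha, eta}: beta, omega, omicron, phi, pi, zeta.
The least among these is zeta.

zeta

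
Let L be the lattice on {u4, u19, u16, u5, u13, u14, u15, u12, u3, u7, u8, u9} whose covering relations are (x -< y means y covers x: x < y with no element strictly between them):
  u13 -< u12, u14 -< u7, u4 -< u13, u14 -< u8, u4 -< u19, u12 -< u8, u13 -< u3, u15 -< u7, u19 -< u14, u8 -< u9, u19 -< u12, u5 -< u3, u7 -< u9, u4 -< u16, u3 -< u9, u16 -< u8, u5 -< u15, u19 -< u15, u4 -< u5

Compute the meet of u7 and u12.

u19

Common lower bounds of {u7, u12}: u19, u4.
The greatest among these is u19.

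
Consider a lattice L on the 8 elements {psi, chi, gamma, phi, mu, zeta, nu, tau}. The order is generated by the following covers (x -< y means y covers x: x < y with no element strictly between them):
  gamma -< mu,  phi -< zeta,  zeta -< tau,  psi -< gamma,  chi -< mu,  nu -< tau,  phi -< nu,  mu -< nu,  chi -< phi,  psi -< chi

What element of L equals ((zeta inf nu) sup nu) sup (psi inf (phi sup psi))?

nu

zeta ∧ nu = phi
phi ∨ nu = nu
phi ∨ psi = phi
psi ∧ phi = psi
nu ∨ psi = nu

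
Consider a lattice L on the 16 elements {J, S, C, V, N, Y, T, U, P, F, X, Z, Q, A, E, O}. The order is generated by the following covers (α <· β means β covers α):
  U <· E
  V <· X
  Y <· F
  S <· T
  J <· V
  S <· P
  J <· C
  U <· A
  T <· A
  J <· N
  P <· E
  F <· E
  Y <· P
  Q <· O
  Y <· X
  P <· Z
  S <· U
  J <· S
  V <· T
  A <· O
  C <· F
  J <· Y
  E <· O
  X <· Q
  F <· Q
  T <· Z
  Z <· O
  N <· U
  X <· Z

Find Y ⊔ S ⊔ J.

P

Common upper bounds of {Y, S, J}: E, O, P, Z.
The least among these is P.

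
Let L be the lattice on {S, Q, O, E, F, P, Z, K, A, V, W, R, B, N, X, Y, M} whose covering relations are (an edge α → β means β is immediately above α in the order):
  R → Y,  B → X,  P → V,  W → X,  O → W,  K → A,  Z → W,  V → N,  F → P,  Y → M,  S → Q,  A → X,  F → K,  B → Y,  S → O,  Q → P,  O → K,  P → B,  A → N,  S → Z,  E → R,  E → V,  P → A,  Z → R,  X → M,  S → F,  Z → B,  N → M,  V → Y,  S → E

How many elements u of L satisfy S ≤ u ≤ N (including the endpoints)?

The interval [S, N] = {A, E, F, K, N, O, P, Q, S, V}, which has 10 elements.

10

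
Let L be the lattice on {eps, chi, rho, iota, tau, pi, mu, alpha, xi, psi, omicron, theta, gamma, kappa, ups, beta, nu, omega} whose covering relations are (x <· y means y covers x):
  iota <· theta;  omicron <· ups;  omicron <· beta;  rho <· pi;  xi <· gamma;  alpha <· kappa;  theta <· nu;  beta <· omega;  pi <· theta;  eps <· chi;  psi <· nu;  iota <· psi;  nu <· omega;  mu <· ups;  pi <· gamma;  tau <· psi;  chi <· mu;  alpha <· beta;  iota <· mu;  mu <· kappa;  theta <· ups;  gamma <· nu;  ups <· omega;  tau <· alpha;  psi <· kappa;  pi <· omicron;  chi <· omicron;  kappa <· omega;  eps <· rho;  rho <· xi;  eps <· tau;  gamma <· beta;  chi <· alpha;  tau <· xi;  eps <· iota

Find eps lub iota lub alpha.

Common upper bounds of {eps, iota, alpha}: kappa, omega.
The least among these is kappa.

kappa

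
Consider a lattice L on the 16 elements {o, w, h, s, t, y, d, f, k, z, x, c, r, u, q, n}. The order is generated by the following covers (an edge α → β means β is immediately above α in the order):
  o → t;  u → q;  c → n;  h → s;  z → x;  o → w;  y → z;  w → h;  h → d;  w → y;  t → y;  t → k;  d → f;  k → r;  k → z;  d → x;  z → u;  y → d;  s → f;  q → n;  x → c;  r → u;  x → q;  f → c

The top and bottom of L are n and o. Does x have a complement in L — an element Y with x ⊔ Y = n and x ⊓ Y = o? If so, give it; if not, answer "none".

For every candidate Y, either x ∨ Y ≠ n or x ∧ Y ≠ o; no complement exists.

none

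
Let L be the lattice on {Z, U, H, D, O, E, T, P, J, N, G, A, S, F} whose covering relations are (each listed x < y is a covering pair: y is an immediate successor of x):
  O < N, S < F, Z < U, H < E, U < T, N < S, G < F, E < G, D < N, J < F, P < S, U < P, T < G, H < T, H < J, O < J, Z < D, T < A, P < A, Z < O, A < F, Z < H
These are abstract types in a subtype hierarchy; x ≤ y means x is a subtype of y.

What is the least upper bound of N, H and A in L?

Common upper bounds of {N, H, A}: F.
The least among these is F.

F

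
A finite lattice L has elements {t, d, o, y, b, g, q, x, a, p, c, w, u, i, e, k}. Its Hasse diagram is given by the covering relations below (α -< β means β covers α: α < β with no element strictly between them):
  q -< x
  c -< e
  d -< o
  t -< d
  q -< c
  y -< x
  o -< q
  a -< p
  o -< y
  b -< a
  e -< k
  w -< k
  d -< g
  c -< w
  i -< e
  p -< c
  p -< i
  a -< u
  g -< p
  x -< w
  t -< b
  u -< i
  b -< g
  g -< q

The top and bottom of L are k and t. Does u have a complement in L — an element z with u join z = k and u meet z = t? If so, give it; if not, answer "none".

Need z with u ∨ z = k and u ∧ z = t.
Checking each element gives: y.

y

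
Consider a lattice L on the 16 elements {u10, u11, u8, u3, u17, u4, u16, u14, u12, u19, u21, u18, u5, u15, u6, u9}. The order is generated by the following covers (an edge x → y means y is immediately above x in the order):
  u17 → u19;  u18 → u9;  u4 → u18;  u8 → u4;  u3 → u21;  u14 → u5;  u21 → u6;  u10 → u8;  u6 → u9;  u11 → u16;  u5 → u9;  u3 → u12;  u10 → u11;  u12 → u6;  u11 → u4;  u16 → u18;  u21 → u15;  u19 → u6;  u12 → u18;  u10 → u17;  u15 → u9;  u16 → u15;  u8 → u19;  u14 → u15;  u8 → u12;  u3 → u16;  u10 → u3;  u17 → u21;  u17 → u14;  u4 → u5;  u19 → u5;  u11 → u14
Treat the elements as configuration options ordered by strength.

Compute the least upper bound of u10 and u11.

Common upper bounds of {u10, u11}: u11, u14, u15, u16, u18, u4, u5, u9.
The least among these is u11.

u11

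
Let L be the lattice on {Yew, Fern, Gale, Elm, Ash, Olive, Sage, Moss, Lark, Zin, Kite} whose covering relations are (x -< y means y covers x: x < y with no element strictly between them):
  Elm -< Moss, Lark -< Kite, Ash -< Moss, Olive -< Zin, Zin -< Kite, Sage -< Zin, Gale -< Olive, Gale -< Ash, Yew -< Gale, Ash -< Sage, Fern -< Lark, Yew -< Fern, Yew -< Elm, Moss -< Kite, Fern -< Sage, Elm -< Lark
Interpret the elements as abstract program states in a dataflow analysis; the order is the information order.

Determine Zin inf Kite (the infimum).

Common lower bounds of {Zin, Kite}: Ash, Fern, Gale, Olive, Sage, Yew, Zin.
The greatest among these is Zin.

Zin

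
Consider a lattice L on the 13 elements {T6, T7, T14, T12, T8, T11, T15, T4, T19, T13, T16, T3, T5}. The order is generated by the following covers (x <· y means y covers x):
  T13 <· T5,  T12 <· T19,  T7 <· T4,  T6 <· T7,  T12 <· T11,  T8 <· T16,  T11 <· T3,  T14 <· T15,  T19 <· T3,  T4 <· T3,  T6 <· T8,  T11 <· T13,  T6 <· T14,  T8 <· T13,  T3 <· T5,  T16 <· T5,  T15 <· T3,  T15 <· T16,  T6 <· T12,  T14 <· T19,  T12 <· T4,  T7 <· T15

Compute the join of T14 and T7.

Common upper bounds of {T14, T7}: T15, T16, T3, T5.
The least among these is T15.

T15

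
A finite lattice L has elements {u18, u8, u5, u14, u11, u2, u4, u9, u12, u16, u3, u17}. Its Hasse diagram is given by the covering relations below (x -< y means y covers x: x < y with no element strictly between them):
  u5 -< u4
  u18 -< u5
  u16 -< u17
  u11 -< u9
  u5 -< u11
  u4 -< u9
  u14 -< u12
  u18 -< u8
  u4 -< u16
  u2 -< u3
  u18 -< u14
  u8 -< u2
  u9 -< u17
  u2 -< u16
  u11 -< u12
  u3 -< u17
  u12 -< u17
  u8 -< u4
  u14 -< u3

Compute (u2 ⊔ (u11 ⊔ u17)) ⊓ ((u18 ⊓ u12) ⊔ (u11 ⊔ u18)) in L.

u11 ∨ u17 = u17
u2 ∨ u17 = u17
u18 ∧ u12 = u18
u11 ∨ u18 = u11
u18 ∨ u11 = u11
u17 ∧ u11 = u11

u11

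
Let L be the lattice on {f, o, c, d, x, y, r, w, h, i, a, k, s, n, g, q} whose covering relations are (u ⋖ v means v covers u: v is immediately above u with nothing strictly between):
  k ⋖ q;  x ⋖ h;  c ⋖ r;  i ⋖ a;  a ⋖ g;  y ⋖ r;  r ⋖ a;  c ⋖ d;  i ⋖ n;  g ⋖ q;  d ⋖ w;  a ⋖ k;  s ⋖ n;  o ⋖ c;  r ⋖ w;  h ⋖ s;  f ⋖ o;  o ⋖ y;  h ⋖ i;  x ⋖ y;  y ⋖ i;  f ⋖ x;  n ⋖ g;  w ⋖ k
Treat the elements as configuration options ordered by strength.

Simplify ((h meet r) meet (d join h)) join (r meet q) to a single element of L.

r

h ∧ r = x
d ∨ h = k
x ∧ k = x
r ∧ q = r
x ∨ r = r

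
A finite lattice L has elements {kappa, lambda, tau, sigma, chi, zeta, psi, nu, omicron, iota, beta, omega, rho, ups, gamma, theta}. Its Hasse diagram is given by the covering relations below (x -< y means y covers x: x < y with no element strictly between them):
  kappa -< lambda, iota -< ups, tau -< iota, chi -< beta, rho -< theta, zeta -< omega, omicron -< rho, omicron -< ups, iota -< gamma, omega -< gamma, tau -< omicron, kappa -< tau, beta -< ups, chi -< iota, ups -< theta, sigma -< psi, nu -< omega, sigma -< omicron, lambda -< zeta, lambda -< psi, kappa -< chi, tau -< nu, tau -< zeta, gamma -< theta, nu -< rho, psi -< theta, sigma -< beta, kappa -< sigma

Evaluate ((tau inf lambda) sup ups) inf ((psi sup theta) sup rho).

tau ∧ lambda = kappa
kappa ∨ ups = ups
psi ∨ theta = theta
theta ∨ rho = theta
ups ∧ theta = ups

ups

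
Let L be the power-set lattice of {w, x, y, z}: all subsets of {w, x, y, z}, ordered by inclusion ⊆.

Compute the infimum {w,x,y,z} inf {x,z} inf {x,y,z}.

Under ⊆, meet is intersection: {w,x,y,z} ∩ {x,z} ∩ {x,y,z} = {x,z}.

{x,z}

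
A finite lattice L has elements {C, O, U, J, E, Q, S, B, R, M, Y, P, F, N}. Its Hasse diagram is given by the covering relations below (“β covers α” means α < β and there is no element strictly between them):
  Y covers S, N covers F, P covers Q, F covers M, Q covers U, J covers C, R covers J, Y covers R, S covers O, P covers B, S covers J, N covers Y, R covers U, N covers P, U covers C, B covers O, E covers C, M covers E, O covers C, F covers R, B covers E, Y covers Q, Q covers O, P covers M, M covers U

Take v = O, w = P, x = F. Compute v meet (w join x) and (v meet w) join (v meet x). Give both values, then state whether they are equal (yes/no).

O; O; yes

w join x = N, so v meet (w join x) = O meet N = O.
v meet w = O and v meet x = C, so (v meet w) join (v meet x) = O join C = O.
Equal: yes.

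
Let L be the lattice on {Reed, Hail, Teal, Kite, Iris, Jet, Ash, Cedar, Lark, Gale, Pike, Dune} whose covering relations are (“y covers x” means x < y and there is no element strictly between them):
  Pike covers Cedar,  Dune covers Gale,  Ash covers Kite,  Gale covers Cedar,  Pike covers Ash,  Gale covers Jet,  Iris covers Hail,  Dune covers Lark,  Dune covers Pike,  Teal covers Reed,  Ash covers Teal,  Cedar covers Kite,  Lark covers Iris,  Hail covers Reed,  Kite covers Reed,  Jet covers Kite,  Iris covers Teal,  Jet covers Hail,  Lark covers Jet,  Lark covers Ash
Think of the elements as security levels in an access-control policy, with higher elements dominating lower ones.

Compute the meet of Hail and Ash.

Common lower bounds of {Hail, Ash}: Reed.
The greatest among these is Reed.

Reed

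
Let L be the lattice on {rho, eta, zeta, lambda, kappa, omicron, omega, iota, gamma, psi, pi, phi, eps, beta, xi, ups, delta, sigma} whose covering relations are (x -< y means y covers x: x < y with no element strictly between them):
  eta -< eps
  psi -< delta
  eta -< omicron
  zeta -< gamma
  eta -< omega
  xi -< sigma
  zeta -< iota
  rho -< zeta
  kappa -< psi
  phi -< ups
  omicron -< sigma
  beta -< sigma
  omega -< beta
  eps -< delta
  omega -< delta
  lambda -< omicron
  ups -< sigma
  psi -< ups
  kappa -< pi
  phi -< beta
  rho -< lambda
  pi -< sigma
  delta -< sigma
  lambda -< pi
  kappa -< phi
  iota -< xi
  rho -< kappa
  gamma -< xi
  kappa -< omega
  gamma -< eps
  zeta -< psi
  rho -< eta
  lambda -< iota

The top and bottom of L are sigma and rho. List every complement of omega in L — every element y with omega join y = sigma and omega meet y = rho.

Need y with omega ∨ y = sigma and omega ∧ y = rho.
Checking each element gives: iota, lambda, xi.

iota, lambda, xi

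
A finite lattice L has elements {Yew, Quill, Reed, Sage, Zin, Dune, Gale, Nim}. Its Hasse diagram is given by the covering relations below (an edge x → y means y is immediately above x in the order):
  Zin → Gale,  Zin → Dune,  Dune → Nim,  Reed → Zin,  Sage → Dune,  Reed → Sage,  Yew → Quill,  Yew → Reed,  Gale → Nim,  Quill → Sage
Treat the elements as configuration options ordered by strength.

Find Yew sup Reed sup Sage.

Sage

Common upper bounds of {Yew, Reed, Sage}: Dune, Nim, Sage.
The least among these is Sage.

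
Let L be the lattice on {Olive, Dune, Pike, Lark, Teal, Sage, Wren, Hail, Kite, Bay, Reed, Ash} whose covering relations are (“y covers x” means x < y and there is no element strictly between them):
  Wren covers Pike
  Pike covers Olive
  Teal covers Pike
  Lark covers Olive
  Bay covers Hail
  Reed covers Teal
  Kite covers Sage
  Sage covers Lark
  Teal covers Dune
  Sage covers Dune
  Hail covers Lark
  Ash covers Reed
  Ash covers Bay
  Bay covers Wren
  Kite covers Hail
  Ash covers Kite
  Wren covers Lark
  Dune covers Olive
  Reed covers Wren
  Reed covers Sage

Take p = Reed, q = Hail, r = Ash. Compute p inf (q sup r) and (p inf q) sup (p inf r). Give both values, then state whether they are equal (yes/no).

Reed; Reed; yes

q sup r = Ash, so p inf (q sup r) = Reed inf Ash = Reed.
p inf q = Lark and p inf r = Reed, so (p inf q) sup (p inf r) = Lark sup Reed = Reed.
Equal: yes.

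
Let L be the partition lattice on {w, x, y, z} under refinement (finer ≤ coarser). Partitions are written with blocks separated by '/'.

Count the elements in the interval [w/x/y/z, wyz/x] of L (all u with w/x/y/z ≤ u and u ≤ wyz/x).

5

The interval [w/x/y/z, wyz/x] = {w/x/y/z, w/x/yz, wy/x/z, wyz/x, wz/x/y}, which has 5 elements.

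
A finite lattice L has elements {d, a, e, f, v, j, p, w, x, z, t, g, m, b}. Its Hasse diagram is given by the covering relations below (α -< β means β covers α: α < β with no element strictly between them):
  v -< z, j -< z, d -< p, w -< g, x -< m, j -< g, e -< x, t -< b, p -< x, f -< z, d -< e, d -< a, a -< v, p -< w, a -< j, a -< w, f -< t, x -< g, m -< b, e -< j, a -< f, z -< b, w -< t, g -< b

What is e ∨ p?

x

Common upper bounds of {e, p}: b, g, m, x.
The least among these is x.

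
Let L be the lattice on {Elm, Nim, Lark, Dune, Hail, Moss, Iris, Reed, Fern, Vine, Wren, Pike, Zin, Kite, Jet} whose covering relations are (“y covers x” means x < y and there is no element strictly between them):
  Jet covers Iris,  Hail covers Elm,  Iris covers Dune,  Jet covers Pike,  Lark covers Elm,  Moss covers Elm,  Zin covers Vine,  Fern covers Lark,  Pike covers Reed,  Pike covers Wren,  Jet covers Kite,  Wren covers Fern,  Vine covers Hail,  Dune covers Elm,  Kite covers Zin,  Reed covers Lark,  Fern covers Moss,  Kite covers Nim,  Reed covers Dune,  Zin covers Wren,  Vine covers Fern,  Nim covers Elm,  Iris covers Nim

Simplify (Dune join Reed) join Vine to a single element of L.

Dune ∨ Reed = Reed
Reed ∨ Vine = Jet

Jet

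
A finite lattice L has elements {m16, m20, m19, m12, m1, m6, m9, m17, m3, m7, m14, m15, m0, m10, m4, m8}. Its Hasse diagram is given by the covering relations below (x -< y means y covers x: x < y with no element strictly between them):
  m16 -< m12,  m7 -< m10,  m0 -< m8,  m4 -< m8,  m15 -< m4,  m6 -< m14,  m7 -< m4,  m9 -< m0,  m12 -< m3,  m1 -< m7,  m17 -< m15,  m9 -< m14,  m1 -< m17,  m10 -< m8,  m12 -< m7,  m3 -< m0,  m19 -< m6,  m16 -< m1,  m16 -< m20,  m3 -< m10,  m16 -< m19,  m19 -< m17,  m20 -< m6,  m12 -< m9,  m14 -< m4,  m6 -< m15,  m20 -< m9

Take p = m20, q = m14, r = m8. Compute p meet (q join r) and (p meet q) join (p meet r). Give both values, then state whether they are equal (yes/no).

q join r = m8, so p meet (q join r) = m20 meet m8 = m20.
p meet q = m20 and p meet r = m20, so (p meet q) join (p meet r) = m20 join m20 = m20.
Equal: yes.

m20; m20; yes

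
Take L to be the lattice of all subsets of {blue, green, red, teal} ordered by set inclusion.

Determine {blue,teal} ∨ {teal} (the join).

Under ⊆, join is union: {blue,teal} ∪ {teal} = {blue,teal}.

{blue,teal}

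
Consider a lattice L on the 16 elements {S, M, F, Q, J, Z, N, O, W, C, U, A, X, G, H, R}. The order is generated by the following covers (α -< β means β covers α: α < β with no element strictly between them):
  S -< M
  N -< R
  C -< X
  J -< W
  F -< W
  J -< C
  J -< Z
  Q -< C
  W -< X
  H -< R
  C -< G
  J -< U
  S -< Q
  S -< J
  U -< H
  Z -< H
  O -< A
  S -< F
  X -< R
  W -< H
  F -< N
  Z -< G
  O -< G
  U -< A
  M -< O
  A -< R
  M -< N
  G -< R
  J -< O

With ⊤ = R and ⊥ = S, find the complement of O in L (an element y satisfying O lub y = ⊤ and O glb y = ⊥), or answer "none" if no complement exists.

F

Need y with O ∨ y = R and O ∧ y = S.
Checking each element gives: F.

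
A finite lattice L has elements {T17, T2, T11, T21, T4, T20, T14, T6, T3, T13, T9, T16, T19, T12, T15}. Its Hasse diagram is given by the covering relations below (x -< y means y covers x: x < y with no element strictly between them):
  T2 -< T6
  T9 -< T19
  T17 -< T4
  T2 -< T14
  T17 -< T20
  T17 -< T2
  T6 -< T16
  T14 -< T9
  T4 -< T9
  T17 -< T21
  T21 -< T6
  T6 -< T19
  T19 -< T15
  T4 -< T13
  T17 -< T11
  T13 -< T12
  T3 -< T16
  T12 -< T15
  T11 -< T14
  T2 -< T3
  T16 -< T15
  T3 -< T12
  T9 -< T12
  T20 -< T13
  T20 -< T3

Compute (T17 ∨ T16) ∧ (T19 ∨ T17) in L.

T6

T17 ∨ T16 = T16
T19 ∨ T17 = T19
T16 ∧ T19 = T6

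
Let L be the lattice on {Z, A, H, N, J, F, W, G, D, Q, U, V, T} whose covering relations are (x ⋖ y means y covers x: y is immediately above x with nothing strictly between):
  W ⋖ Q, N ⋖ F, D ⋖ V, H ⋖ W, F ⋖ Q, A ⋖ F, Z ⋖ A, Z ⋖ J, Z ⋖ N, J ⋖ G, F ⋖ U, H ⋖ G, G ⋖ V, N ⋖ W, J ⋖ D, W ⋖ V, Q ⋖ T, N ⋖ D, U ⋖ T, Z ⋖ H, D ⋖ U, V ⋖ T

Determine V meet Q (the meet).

W

Common lower bounds of {V, Q}: H, N, W, Z.
The greatest among these is W.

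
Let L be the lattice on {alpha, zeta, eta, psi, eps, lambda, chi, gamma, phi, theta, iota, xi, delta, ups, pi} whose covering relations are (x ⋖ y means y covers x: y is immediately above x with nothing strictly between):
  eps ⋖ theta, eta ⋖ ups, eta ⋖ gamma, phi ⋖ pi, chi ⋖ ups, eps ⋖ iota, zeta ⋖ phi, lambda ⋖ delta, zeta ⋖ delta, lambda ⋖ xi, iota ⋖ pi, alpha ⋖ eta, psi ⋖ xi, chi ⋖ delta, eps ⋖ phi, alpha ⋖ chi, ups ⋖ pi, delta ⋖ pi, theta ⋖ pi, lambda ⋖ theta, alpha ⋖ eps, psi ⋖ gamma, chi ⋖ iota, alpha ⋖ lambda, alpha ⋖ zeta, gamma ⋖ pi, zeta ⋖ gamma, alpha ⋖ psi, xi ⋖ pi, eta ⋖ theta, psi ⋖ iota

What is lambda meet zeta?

Common lower bounds of {lambda, zeta}: alpha.
The greatest among these is alpha.

alpha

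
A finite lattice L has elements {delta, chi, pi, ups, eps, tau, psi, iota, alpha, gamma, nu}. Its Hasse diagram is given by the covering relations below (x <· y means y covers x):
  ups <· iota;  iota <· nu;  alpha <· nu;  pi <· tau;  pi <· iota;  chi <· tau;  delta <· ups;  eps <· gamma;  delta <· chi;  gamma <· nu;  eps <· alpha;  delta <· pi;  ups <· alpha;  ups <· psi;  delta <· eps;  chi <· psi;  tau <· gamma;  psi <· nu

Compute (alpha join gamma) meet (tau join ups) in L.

nu

alpha ∨ gamma = nu
tau ∨ ups = nu
nu ∧ nu = nu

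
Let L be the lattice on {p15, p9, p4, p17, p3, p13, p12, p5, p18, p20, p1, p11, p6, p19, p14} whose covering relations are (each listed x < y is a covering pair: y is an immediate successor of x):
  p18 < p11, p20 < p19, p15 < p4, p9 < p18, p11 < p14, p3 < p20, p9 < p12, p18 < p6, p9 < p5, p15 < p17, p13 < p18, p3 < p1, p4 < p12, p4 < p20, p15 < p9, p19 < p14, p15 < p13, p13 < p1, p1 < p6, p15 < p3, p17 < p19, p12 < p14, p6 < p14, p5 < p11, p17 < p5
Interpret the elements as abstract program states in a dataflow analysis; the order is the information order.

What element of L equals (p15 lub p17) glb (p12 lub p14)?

p17

p15 ∨ p17 = p17
p12 ∨ p14 = p14
p17 ∧ p14 = p17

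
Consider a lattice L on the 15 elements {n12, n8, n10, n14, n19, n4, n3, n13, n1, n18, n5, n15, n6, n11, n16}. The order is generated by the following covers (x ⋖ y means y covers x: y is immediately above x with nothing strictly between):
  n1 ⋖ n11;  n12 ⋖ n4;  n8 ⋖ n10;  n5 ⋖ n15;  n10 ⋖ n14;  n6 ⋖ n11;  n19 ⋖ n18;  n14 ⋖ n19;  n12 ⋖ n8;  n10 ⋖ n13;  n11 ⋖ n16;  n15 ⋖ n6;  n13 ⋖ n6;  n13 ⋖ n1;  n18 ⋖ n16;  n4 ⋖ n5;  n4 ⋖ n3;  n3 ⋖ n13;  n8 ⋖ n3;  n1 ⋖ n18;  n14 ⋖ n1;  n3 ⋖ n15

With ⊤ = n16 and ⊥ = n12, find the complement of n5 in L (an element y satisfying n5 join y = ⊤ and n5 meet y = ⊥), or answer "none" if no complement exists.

n19

Need y with n5 ∨ y = n16 and n5 ∧ y = n12.
Checking each element gives: n19.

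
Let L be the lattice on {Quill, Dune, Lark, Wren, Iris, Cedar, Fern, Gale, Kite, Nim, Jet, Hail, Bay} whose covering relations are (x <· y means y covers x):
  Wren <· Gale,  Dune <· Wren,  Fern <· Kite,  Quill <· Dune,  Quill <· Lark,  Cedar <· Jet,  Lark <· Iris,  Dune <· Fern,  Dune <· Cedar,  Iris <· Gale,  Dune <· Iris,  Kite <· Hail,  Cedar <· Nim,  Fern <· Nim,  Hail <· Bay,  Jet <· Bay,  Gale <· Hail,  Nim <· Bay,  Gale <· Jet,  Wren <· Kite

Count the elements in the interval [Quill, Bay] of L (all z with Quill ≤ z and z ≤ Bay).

13

The interval [Quill, Bay] = {Bay, Cedar, Dune, Fern, Gale, Hail, Iris, Jet, Kite, Lark, Nim, Quill, Wren}, which has 13 elements.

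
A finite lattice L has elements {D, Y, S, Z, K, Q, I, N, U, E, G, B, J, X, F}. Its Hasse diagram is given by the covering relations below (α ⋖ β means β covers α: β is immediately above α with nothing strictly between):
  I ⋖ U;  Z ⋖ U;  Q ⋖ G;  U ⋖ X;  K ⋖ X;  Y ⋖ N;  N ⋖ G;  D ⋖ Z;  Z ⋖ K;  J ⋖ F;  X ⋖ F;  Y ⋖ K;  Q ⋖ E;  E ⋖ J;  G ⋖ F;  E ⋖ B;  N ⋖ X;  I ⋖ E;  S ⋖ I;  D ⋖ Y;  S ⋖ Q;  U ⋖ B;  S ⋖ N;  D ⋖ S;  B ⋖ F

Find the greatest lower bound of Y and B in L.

Common lower bounds of {Y, B}: D.
The greatest among these is D.

D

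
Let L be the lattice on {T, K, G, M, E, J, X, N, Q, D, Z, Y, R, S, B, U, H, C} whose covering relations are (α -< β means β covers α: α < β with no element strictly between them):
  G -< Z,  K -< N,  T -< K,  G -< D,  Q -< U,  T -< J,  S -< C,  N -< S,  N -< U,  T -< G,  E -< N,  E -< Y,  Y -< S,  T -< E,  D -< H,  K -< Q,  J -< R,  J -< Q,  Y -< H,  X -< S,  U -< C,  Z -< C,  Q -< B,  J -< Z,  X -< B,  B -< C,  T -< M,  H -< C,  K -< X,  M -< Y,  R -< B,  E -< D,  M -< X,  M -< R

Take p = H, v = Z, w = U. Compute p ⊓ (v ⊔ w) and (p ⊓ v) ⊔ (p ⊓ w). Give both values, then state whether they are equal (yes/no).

v ⊔ w = C, so p ⊓ (v ⊔ w) = H ⊓ C = H.
p ⊓ v = G and p ⊓ w = E, so (p ⊓ v) ⊔ (p ⊓ w) = G ⊔ E = D.
Equal: no.

H; D; no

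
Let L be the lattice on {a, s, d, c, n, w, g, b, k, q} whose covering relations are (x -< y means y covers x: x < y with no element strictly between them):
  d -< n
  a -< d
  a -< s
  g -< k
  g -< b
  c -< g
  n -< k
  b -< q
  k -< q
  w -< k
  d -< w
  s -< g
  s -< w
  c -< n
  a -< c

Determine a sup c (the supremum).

Common upper bounds of {a, c}: b, c, g, k, n, q.
The least among these is c.

c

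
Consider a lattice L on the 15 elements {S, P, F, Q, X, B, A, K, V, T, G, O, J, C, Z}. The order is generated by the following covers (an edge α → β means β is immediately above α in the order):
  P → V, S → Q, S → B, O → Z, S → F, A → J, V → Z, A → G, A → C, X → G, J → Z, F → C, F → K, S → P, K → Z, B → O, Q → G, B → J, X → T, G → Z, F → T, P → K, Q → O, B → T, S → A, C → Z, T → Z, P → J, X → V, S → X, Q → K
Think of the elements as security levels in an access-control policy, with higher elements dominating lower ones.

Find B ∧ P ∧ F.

S

Common lower bounds of {B, P, F}: S.
The greatest among these is S.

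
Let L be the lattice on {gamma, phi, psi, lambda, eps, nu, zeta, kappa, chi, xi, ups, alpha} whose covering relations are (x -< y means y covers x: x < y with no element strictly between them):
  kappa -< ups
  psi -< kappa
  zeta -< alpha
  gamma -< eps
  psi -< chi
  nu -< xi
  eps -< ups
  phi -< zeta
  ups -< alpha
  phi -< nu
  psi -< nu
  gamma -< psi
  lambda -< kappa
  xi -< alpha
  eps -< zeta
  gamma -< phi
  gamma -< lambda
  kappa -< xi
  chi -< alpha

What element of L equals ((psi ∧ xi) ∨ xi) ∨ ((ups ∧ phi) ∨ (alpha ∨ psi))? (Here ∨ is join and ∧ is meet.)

alpha

psi ∧ xi = psi
psi ∨ xi = xi
ups ∧ phi = gamma
alpha ∨ psi = alpha
gamma ∨ alpha = alpha
xi ∨ alpha = alpha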